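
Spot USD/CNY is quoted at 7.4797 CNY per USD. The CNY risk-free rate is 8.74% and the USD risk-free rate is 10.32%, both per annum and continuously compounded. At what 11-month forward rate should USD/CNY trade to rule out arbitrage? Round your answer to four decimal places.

7.3721

F = S·e^((r_CNY − r_USD)T) = 7.4797 · e^((0.0874 − 0.1032) × 11/12)
= 7.4797 · e^-0.014483 = 7.4797 × 0.985621
F = 7.3721 CNY per USD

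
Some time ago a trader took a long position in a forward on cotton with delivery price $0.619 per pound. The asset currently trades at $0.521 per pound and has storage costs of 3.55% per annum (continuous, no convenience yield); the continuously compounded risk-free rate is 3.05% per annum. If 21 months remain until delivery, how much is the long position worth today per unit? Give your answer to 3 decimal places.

-$0.032 per pound

Current fair forward for the remaining 21 months: F = S·e^((r + u)·T), (r + u) = 0.0305 + 0.0355 = 0.0660
F = 0.521 · e^(0.0660 × 21/12) = 0.521 × 1.122435 = 0.5848
Value of long forward = (F − K)·e^(−rT) = (0.5848 − 0.619) · e^(−0.0305·21/12)
= -0.0342 × 0.948024 = -0.032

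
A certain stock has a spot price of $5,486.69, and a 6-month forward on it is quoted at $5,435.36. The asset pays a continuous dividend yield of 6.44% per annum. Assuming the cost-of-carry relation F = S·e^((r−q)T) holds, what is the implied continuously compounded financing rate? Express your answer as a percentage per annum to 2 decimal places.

From F = S·e^((r−q)T): (r − q) = ln(F/S)/T
ln(5435.36/5486.69) = ln(0.990645) = -0.009399
(r − q) = -0.009399 / (6/12) = -0.018798
r = ln(F/S)/T + q = -0.018798 + 0.0644 = 0.045602
r = 4.56%

4.56%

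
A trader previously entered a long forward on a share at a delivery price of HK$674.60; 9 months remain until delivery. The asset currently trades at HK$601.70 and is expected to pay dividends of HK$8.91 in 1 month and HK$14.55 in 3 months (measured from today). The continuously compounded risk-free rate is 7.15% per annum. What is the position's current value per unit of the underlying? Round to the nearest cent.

-HK$60.83

PV(remaining dividends) I = 8.91·e^(−0.0715·1/12) + 14.55·e^(−0.0715·3/12) = 23.1493
Current forward F = (S − I)·e^(rT) = (601.70 − 23.1493)·e^(0.0715·9/12) = 578.5507 × 1.055089 = 610.4225
Value (long) = (F − K)·e^(−rT) = (610.4225 − 674.60) × 0.947787 = -60.8266
Value = -HK$60.83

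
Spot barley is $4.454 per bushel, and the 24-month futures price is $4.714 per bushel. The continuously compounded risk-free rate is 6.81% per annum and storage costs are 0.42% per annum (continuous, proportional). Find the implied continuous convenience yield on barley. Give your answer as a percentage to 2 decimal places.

F = S·e^((r+u−y)T) ⇒ (r+u−y) = ln(F/S)/T
ln(4.714/4.454) = 0.056734; /T ⇒ 0.028367
y = r + u − ln(F/S)/T = 0.0681 + 0.0042 − 0.028367 = 0.043933
y = 4.39%

4.39%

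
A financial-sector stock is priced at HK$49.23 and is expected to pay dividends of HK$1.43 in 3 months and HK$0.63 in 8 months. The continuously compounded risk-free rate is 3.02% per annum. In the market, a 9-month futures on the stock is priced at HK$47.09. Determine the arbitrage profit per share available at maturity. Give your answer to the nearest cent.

HK$1.18 per share

PV(dividends) I = 1.43·e^(−0.0302·3/12) + 0.63·e^(−0.0302·8/12) = 2.0367
Fair futures F* = (S − I)·e^(rT) = (49.23 − 2.0367)·e^0.022650 = 47.1933 × 1.022908 = 48.2744
Market HK$47.09 < fair 48.2744: forward underpriced → reverse cash-and-carry (short the stock, invest proceeds at r, pay the dividends, go long the forward).
Profit at T = |F_mkt − F*| = |47.09 − 48.2744| = HK$1.18 per share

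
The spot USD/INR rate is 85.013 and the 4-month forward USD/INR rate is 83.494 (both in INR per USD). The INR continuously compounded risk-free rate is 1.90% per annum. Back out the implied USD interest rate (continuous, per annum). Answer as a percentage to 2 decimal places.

7.31%

F = S·e^((r_INR − r_USD)T) ⇒ r_USD = r_INR − ln(F/S)/T
ln(83.494/85.013) = -0.018029; /(4/12) = -0.054087
r_USD = 0.0190 + 0.054087 = 0.073087
r_USD = 7.31%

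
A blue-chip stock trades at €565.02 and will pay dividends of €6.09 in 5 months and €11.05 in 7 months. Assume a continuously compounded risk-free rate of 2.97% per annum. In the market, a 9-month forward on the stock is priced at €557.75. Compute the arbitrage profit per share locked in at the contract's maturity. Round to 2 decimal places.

€2.74 per share

PV(dividends) I = 6.09·e^(−0.0297·5/12) + 11.05·e^(−0.0297·7/12) = 16.8753
Fair forward F* = (S − I)·e^(rT) = (565.02 − 16.8753)·e^0.022275 = 548.1447 × 1.022525 = 560.4917
Market €557.75 < fair 560.4917: forward underpriced → reverse cash-and-carry (short the stock, invest proceeds at r, pay the dividends, go long the forward).
Profit at T = |F_mkt − F*| = |557.75 − 560.4917| = €2.74 per share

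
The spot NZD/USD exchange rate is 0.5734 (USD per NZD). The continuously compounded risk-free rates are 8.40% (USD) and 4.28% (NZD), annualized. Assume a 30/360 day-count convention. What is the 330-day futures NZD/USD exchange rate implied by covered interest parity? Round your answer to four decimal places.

F = S·e^((r_USD − r_NZD)T) = 0.5734 · e^((0.0840 − 0.0428) × 330/360)
= 0.5734 · e^0.037767 = 0.5734 × 1.038489
F = 0.5955 USD per NZD

0.5955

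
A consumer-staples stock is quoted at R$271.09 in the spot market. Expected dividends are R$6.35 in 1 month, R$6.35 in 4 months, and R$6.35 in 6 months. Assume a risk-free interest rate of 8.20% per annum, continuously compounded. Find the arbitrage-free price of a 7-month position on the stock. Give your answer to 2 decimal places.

PV(dividends) I = 6.35·e^(−0.0820·1/12) + 6.35·e^(−0.0820·4/12) + 6.35·e^(−0.0820·6/12)
I = 6.3068 + 6.1788 + 6.0949 = 18.5805
F = (S − I)·e^(rT) = (271.09 − 18.5805) · e^(0.0820·7/12)
= 252.5095 · e^0.047833 = 252.5095 × 1.048995 = R$264.88

R$264.88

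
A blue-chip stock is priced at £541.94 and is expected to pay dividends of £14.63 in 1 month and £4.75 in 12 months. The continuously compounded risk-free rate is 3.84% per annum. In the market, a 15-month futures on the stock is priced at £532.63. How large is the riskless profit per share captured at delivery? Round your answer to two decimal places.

PV(dividends) I = 14.63·e^(−0.0384·1/12) + 4.75·e^(−0.0384·12/12) = 19.1543
Fair futures F* = (S − I)·e^(rT) = (541.94 − 19.1543)·e^0.048000 = 522.7857 × 1.049171 = 548.4916
Market £532.63 < fair 548.4916: forward underpriced → reverse cash-and-carry (short the stock, invest proceeds at r, pay the dividends, go long the forward).
Profit at T = |F_mkt − F*| = |532.63 − 548.4916| = £15.86 per share

£15.86 per share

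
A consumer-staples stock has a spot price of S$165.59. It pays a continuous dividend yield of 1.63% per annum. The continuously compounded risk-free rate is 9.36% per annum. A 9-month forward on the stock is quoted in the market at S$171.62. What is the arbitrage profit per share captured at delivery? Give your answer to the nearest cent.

S$3.85 per share

Fair forward: F* = S·e^(carry·T), with carry = (r − q) = 0.0936 − 0.0163 = 0.0773
F* = 165.59 · e^(0.0773 × 9/12) = 165.59 · e^0.057975 = 165.59 × 1.059689 = S$175.4739
Market S$171.62 < fair S$175.4739: forward underpriced → reverse cash-and-carry (short spot, go long the forward).
At maturity, profit = |F_mkt − F*| = |171.62 − 175.4739| = S$3.85 per share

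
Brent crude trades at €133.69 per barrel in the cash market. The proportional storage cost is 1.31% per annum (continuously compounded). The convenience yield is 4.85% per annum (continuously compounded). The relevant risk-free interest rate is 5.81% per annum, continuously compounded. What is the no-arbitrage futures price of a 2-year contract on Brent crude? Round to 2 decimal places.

€139.90 per barrel

Net carry = r + u − y = 0.0581 + 0.0131 − 0.0485 = 0.0227
F = S·e^((r+u−y)T) = 133.69 · e^(0.0227 × 2) = 133.69 · e^0.045400
= 133.69 × 1.046446 = €139.90 per barrel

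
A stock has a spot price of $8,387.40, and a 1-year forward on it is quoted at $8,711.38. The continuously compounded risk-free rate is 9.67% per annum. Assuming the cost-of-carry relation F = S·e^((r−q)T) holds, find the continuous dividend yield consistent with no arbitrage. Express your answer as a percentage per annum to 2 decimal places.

5.88%

From F = S·e^((r−q)T): (r − q) = ln(F/S)/T
ln(8711.38/8387.40) = ln(1.038627) = 0.037900
(r − q) = 0.037900 / (1) = 0.037900
q = r − ln(F/S)/T = 0.0967 − 0.037900 = 0.058800
q = 5.88%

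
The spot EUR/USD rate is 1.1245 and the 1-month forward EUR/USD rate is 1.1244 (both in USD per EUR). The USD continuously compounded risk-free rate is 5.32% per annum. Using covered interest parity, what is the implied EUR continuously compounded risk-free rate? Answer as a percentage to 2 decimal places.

F = S·e^((r_USD − r_EUR)T) ⇒ r_EUR = r_USD − ln(F/S)/T
ln(1.1244/1.1245) = -0.000089; /(1/12) = -0.001068
r_EUR = 0.0532 + 0.001068 = 0.054268
r_EUR = 5.43%

5.43%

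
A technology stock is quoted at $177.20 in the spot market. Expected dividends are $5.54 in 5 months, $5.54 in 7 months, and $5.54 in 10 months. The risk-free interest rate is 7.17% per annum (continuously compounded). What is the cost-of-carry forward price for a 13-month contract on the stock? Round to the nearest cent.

$174.32

PV(dividends) I = 5.54·e^(−0.0717·5/12) + 5.54·e^(−0.0717·7/12) + 5.54·e^(−0.0717·10/12)
I = 5.3769 + 5.3131 + 5.2187 = 15.9087
F = (S − I)·e^(rT) = (177.20 − 15.9087) · e^(0.0717·13/12)
= 161.2913 · e^0.077675 = 161.2913 × 1.080771 = $174.32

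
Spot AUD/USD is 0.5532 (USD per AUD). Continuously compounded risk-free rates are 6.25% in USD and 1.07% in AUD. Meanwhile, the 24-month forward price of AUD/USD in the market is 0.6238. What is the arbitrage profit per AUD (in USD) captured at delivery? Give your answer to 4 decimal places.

Fair forward: F* = S·e^(carry·T), with carry = (r_USD − r_AUD) = 0.0625 − 0.0107 = 0.0518
F* = 0.5532 · e^(0.0518 × 24/12) = 0.5532 · e^0.103600 = 0.5532 × 1.109157 = 0.6136
Market 0.6238 > fair 0.6136: forward overpriced → cash-and-carry (buy spot, short the forward).
At maturity, profit = |F_mkt − F*| = |0.6238 − 0.6136| = 0.0102 per AUD (in USD)

0.0102 per AUD (in USD)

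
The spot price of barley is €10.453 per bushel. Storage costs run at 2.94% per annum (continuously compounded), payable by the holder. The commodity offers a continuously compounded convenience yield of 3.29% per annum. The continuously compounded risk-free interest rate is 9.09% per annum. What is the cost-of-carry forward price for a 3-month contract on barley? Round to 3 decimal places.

€10.684 per bushel

Net carry = r + u − y = 0.0909 + 0.0294 − 0.0329 = 0.0874
F = S·e^((r+u−y)T) = 10.453 · e^(0.0874 × 3/12) = 10.453 · e^0.021850
= 10.453 × 1.022090 = €10.684 per bushel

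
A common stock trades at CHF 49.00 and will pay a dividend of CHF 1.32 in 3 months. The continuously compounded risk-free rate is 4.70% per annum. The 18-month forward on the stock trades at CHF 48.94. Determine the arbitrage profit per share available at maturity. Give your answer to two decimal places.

PV(dividends) I = 1.32·e^(−0.0470·3/12) = 1.3046
Fair forward F* = (S − I)·e^(rT) = (49.00 − 1.3046)·e^0.070500 = 47.6954 × 1.073045 = 51.1793
Market CHF 48.94 < fair 51.1793: forward underpriced → reverse cash-and-carry (short the stock, invest proceeds at r, pay the dividends, go long the forward).
Profit at T = |F_mkt − F*| = |48.94 − 51.1793| = CHF 2.24 per share

CHF 2.24 per share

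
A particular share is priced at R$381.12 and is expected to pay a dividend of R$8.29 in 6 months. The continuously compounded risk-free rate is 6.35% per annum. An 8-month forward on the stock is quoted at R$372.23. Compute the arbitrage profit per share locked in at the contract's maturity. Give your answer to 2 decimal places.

R$16.99 per share

PV(dividends) I = 8.29·e^(−0.0635·6/12) = 8.0309
Fair forward F* = (S − I)·e^(rT) = (381.12 − 8.0309)·e^0.042333 = 373.0891 × 1.043242 = 389.2222
Market R$372.23 < fair 389.2222: forward underpriced → reverse cash-and-carry (short the stock, invest proceeds at r, pay the dividends, go long the forward).
Profit at T = |F_mkt − F*| = |372.23 − 389.2222| = R$16.99 per share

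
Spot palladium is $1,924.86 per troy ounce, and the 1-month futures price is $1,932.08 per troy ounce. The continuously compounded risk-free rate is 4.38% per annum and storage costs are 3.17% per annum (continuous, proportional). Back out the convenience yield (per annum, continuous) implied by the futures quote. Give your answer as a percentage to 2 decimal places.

F = S·e^((r+u−y)T) ⇒ (r+u−y) = ln(F/S)/T
ln(1932.08/1924.86) = 0.003744; /T ⇒ 0.044928
y = r + u − ln(F/S)/T = 0.0438 + 0.0317 − 0.044928 = 0.030572
y = 3.06%

3.06%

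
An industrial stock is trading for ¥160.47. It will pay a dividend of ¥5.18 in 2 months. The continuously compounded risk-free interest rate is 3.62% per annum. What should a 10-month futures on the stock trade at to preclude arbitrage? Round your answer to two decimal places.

¥160.08

PV(dividends) I = 5.18·e^(−0.0362·2/12)
I = 5.1488
F = (S − I)·e^(rT) = (160.47 − 5.1488) · e^(0.0362·10/12)
= 155.3212 · e^0.030167 = 155.3212 × 1.030627 = ¥160.08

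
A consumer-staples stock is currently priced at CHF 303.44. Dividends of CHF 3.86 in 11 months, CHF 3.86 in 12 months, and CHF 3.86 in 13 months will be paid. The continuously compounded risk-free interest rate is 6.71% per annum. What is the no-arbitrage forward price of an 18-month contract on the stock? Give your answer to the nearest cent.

PV(dividends) I = 3.86·e^(−0.0671·11/12) + 3.86·e^(−0.0671·12/12) + 3.86·e^(−0.0671·13/12)
I = 3.6297 + 3.6095 + 3.5894 = 10.8286
F = (S − I)·e^(rT) = (303.44 − 10.8286) · e^(0.0671·18/12)
= 292.6114 · e^0.100650 = 292.6114 × 1.105890 = CHF 323.60

CHF 323.60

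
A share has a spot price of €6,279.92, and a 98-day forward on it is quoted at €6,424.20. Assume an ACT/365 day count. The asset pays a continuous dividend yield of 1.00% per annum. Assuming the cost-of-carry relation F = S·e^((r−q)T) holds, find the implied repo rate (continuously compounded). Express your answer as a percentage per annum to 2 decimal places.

From F = S·e^((r−q)T): (r − q) = ln(F/S)/T
ln(6424.20/6279.92) = ln(1.022975) = 0.022715
(r − q) = 0.022715 / (98/365) = 0.084602
r = ln(F/S)/T + q = 0.084602 + 0.0100 = 0.094602
r = 9.46%

9.46%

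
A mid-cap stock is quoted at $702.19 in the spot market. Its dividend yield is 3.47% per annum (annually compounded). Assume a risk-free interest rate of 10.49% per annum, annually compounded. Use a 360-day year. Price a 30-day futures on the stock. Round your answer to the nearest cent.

$706.04

F = S · (1+r)^T / (1+q)^T
= 702.19 × 1.008348 / 1.002847 = 702.19 × 1.005485
F = $706.04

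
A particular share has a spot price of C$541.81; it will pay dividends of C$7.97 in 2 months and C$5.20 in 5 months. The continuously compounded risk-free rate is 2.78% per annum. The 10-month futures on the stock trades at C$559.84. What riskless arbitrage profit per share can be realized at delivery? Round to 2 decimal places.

C$18.71 per share

PV(dividends) I = 7.97·e^(−0.0278·2/12) + 5.20·e^(−0.0278·5/12) = 13.0733
Fair futures F* = (S − I)·e^(rT) = (541.81 − 13.0733)·e^0.023167 = 528.7367 × 1.023437 = 541.1287
Market C$559.84 > fair 541.1287: forward overpriced → cash-and-carry (borrow at r, buy the stock and collect the dividends, short the forward).
Profit at T = |F_mkt − F*| = |559.84 − 541.1287| = C$18.71 per share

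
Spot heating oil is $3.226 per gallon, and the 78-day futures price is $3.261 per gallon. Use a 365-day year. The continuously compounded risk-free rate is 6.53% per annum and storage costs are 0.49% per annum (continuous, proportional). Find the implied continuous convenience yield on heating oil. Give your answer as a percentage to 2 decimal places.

1.97%

F = S·e^((r+u−y)T) ⇒ (r+u−y) = ln(F/S)/T
ln(3.261/3.226) = 0.010791; /T ⇒ 0.050496
y = r + u − ln(F/S)/T = 0.0653 + 0.0049 − 0.050496 = 0.019704
y = 1.97%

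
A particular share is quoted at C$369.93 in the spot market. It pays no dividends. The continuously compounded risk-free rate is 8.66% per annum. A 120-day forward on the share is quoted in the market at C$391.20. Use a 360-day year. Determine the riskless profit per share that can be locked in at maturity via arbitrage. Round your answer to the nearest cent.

Fair forward: F* = S·e^(carry·T), with carry = r = 0.0866
F* = 369.93 · e^(0.0866 × 120/360) = 369.93 · e^0.028867 = 369.93 × 1.029288 = C$380.7645
Market C$391.20 > fair C$380.7645: forward overpriced → cash-and-carry (buy spot, short the forward).
At maturity, profit = |F_mkt − F*| = |391.20 − 380.7645| = C$10.44 per share

C$10.44 per share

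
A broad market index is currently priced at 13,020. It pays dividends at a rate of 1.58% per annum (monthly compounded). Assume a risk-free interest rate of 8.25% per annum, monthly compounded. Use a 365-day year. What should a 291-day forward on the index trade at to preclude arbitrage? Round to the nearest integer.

13,728

F = S · (1+r/12)^(12T) / (1+q/12)^(12T)
= 13020 × 1.067745 / 1.012668 = 13020 × 1.054388
F = 13,728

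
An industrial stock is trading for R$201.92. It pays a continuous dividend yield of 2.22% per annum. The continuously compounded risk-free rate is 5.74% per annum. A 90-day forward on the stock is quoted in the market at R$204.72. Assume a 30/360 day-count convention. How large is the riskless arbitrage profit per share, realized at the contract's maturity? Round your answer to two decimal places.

Fair forward: F* = S·e^(carry·T), with carry = (r − q) = 0.0574 − 0.0222 = 0.0352
F* = 201.92 · e^(0.0352 × 90/360) = 201.92 · e^0.008800 = 201.92 × 1.008839 = R$203.7048
Market R$204.72 > fair R$203.7048: forward overpriced → cash-and-carry (buy spot, short the forward).
At maturity, profit = |F_mkt − F*| = |204.72 − 203.7048| = R$1.02 per share

R$1.02 per share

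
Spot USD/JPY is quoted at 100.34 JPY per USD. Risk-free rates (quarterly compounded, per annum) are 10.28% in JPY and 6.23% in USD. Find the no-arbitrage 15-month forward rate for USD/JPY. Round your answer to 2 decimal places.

105.44

By covered interest parity, F = S · (1+r_JPY/4)^(4T) / (1+r_USD/4)^(4T)
= 100.34 × 1.135277 / 1.080339 = 100.34 × 1.050853
F = 105.44 JPY per USD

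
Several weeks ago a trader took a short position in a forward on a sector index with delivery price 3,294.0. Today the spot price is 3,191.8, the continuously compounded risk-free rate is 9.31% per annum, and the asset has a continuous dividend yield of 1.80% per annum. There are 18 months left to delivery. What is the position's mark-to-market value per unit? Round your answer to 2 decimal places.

Current fair forward for the remaining 18 months: F = S·e^((r − q)·T), (r − q) = 0.0931 − 0.0180 = 0.0751
F = 3191.8 · e^(0.0751 × 18/12) = 3191.8 × 1.11924013 = 3572.3906
Value of long forward = (F − K)·e^(−rT) = (3572.3906 − 3294.0) · e^(−0.0931·18/12)
= 278.3906 × 0.86966256 = 242.11
Short position value = −(long value) = -242.11

-242.11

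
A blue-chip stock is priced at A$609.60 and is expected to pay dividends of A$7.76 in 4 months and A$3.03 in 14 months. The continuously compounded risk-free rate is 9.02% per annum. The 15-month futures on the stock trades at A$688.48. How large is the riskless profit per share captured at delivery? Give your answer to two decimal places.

A$17.60 per share

PV(dividends) I = 7.76·e^(−0.0902·4/12) + 3.03·e^(−0.0902·14/12) = 10.2575
Fair futures F* = (S − I)·e^(rT) = (609.60 − 10.2575)·e^0.112750 = 599.3425 × 1.119352 = 670.8752
Market A$688.48 > fair 670.8752: forward overpriced → cash-and-carry (borrow at r, buy the stock and collect the dividends, short the forward).
Profit at T = |F_mkt − F*| = |688.48 − 670.8752| = A$17.60 per share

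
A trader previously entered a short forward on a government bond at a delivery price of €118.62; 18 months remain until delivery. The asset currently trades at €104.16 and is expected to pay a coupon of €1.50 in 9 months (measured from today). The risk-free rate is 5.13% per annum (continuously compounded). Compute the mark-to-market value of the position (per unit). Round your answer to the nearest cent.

€7.12

PV(remaining coupons) I = 1.50·e^(−0.0513·9/12) = 1.4434
Current forward F = (S − I)·e^(rT) = (104.16 − 1.4434)·e^(0.0513·18/12) = 102.7166 × 1.079988 = 110.9327
Value (long) = (F − K)·e^(−rT) = (110.9327 − 118.62) × 0.925936 = -7.1179
Short position value = −(long value) = €7.12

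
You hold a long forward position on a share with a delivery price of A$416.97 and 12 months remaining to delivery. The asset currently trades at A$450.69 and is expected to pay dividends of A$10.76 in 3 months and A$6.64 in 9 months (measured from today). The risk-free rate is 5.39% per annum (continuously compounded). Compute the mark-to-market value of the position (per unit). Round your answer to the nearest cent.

PV(remaining dividends) I = 10.76·e^(−0.0539·3/12) + 6.64·e^(−0.0539·9/12) = 16.9929
Current forward F = (S − I)·e^(rT) = (450.69 − 16.9929)·e^(0.0539·12/12) = 433.6971 × 1.055379 = 457.7148
Value (long) = (F − K)·e^(−rT) = (457.7148 − 416.97) × 0.947527 = 38.6068
Value = A$38.61

A$38.61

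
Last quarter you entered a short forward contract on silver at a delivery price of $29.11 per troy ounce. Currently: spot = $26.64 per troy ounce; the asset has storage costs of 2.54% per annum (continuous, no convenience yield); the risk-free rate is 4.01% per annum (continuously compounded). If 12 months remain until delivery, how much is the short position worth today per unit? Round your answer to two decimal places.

$0.64 per troy ounce

Current fair forward for the remaining 12 months: F = S·e^((r + u)·T), (r + u) = 0.0401 + 0.0254 = 0.0655
F = 26.64 · e^(0.0655 × 12/12) = 26.64 × 1.067693 = 28.4433
Value of long forward = (F − K)·e^(−rT) = (28.4433 − 29.11) · e^(−0.0401·12/12)
= -0.6667 × 0.960693 = -0.64
Short position value = −(long value) = $0.64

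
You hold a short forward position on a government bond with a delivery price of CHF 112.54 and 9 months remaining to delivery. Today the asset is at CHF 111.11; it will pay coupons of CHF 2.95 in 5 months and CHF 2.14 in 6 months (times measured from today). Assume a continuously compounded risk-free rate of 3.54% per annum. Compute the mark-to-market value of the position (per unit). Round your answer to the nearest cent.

CHF 3.49

PV(remaining coupons) I = 2.95·e^(−0.0354·5/12) + 2.14·e^(−0.0354·6/12) = 5.0093
Current forward F = (S − I)·e^(rT) = (111.11 − 5.0093)·e^(0.0354·9/12) = 106.1007 × 1.026906 = 108.9554
Value (long) = (F − K)·e^(−rT) = (108.9554 − 112.54) × 0.973799 = -3.4907
Short position value = −(long value) = CHF 3.49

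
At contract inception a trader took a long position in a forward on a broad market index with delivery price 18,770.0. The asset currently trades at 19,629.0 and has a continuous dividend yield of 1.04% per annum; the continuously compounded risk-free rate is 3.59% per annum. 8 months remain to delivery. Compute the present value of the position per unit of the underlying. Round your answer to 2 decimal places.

1167.27

Current fair forward for the remaining 8 months: F = S·e^((r − q)·T), (r − q) = 0.0359 − 0.0104 = 0.0255
F = 19629.0 · e^(0.0255 × 8/12) = 19629.0 × 1.01714532 = 19965.5455
Value of long forward = (F − K)·e^(−rT) = (19965.5455 − 18770.0) · e^(−0.0359·8/12)
= 1195.5455 × 0.97635080 = 1167.27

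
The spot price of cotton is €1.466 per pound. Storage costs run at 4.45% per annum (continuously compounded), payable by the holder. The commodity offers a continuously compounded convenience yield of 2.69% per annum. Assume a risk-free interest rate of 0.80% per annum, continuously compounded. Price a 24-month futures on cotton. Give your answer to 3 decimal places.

Net carry = r + u − y = 0.0080 + 0.0445 − 0.0269 = 0.0256
F = S·e^((r+u−y)T) = 1.466 · e^(0.0256 × 24/12) = 1.466 · e^0.051200
= 1.466 × 1.052533 = €1.543 per pound

€1.543 per pound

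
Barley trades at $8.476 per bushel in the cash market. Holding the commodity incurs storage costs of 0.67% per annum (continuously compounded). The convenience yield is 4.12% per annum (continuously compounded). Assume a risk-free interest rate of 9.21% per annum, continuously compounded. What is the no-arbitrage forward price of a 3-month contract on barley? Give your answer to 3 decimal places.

$8.599 per bushel

Net carry = r + u − y = 0.0921 + 0.0067 − 0.0412 = 0.0576
F = S·e^((r+u−y)T) = 8.476 · e^(0.0576 × 3/12) = 8.476 · e^0.014400
= 8.476 × 1.014504 = $8.599 per bushel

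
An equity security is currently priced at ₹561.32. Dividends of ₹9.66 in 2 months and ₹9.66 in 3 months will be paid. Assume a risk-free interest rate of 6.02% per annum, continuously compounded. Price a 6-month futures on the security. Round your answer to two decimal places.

PV(dividends) I = 9.66·e^(−0.0602·2/12) + 9.66·e^(−0.0602·3/12)
I = 9.5636 + 9.5157 = 19.0793
F = (S − I)·e^(rT) = (561.32 − 19.0793) · e^(0.0602·6/12)
= 542.2407 · e^0.030100 = 542.2407 × 1.030558 = ₹558.81

₹558.81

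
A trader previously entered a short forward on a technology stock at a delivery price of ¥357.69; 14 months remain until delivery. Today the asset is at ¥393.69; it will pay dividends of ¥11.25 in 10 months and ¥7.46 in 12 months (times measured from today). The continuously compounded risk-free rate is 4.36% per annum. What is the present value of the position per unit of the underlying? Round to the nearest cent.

PV(remaining dividends) I = 11.25·e^(−0.0436·10/12) + 7.46·e^(−0.0436·12/12) = 17.9903
Current forward F = (S − I)·e^(rT) = (393.69 − 17.9903)·e^(0.0436·14/12) = 375.6997 × 1.052183 = 395.3048
Value (long) = (F − K)·e^(−rT) = (395.3048 − 357.69) × 0.950405 = 35.7493
Short position value = −(long value) = -¥35.75

-¥35.75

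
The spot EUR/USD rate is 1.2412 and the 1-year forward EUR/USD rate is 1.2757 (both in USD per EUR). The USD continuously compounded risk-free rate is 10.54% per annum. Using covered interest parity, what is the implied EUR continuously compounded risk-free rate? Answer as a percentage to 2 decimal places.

7.80%

F = S·e^((r_USD − r_EUR)T) ⇒ r_EUR = r_USD − ln(F/S)/T
ln(1.2757/1.2412) = 0.027416; /(1) = 0.027416
r_EUR = 0.1054 − 0.027416 = 0.077984
r_EUR = 7.80%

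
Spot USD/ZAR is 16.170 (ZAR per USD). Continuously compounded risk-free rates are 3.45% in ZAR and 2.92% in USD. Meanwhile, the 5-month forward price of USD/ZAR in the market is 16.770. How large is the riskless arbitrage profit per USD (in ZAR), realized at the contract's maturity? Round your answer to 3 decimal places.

0.564 per USD (in ZAR)

Fair forward: F* = S·e^(carry·T), with carry = (r_ZAR − r_USD) = 0.0345 − 0.0292 = 0.0053
F* = 16.170 · e^(0.0053 × 5/12) = 16.170 · e^0.002208 = 16.170 × 1.002210 = 16.2057
Market 16.770 > fair 16.2057: forward overpriced → cash-and-carry (buy spot, short the forward).
At maturity, profit = |F_mkt − F*| = |16.770 − 16.2057| = 0.564 per USD (in ZAR)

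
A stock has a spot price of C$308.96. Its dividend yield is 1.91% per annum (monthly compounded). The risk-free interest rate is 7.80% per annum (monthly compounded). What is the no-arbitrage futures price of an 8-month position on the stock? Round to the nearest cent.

C$321.28

F = S · (1+r/12)^(12T) / (1+q/12)^(12T)
= 308.96 × 1.053199 / 1.012804 = 308.96 × 1.039884
F = C$321.28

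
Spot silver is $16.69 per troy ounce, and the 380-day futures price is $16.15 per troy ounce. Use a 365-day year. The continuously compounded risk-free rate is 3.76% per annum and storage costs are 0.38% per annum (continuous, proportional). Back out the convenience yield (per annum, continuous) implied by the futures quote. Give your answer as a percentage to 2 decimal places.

F = S·e^((r+u−y)T) ⇒ (r+u−y) = ln(F/S)/T
ln(16.15/16.69) = -0.032890; /T ⇒ -0.031592
y = r + u − ln(F/S)/T = 0.0376 + 0.0038 + 0.031592 = 0.072992
y = 7.30%

7.30%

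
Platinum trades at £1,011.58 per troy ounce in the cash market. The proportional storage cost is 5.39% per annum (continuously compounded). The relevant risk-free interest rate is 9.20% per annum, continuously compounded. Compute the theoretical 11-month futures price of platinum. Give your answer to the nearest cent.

£1,156.33 per troy ounce

Net carry = r + u − y = 0.0920 + 0.0539 − 0.0000 = 0.1459
F = S·e^((r+u−y)T) = 1011.58 · e^(0.1459 × 11/12) = 1011.58 · e^0.13374167
= 1011.58 × 1.14309749 = £1,156.33 per troy ounce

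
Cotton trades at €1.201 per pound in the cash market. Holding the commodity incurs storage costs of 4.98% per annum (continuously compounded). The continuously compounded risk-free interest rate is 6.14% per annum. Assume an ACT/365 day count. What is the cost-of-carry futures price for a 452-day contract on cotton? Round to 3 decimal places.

€1.378 per pound

Net carry = r + u − y = 0.0614 + 0.0498 − 0.0000 = 0.1112
F = S·e^((r+u−y)T) = 1.201 · e^(0.1112 × 452/365) = 1.201 · e^0.137705
= 1.201 × 1.147637 = €1.378 per pound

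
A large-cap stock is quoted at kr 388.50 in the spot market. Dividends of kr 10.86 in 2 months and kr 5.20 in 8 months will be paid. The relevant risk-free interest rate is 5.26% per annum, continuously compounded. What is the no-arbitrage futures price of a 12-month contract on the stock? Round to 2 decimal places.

PV(dividends) I = 10.86·e^(−0.0526·2/12) + 5.20·e^(−0.0526·8/12)
I = 10.7652 + 5.0208 = 15.7860
F = (S − I)·e^(rT) = (388.50 − 15.7860) · e^(0.0526·12/12)
= 372.7140 · e^0.052600 = 372.7140 × 1.054008 = kr 392.84

kr 392.84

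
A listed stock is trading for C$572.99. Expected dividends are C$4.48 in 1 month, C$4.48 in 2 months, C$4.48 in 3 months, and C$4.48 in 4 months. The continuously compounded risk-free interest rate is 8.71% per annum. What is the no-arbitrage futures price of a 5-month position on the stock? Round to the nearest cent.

C$575.92

PV(dividends) I = 4.48·e^(−0.0871·1/12) + 4.48·e^(−0.0871·2/12) + 4.48·e^(−0.0871·3/12) + 4.48·e^(−0.0871·4/12)
I = 4.4476 + 4.4154 + 4.3835 + 4.3518 = 17.5983
F = (S − I)·e^(rT) = (572.99 − 17.5983) · e^(0.0871·5/12)
= 555.3917 · e^0.036292 = 555.3917 × 1.036959 = C$575.92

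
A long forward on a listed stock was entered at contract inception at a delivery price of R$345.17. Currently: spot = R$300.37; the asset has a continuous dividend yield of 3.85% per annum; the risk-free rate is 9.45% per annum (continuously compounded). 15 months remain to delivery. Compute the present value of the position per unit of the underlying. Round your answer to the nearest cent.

-R$20.46

Current fair forward for the remaining 15 months: F = S·e^((r − q)·T), (r − q) = 0.0945 − 0.0385 = 0.0560
F = 300.37 · e^(0.0560 × 15/12) = 300.37 × 1.072508 = 322.1492
Value of long forward = (F − K)·e^(−rT) = (322.1492 − 345.17) · e^(−0.0945·15/12)
= -23.0208 × 0.888585 = -20.46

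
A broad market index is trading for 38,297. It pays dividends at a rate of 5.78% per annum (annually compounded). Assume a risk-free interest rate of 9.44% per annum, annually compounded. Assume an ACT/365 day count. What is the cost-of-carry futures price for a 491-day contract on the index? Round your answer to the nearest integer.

40,090

F = S · (1+r)^T / (1+q)^T
= 38297 × 1.129015 / 1.078519 = 38297 × 1.046820
F = 40,090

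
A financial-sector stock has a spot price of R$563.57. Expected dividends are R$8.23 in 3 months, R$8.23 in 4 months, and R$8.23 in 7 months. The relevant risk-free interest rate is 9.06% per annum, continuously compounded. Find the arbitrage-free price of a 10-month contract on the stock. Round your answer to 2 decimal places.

PV(dividends) I = 8.23·e^(−0.0906·3/12) + 8.23·e^(−0.0906·4/12) + 8.23·e^(−0.0906·7/12)
I = 8.0457 + 7.9852 + 7.8063 = 23.8372
F = (S − I)·e^(rT) = (563.57 − 23.8372) · e^(0.0906·10/12)
= 539.7328 · e^0.075500 = 539.7328 × 1.078423 = R$582.06

R$582.06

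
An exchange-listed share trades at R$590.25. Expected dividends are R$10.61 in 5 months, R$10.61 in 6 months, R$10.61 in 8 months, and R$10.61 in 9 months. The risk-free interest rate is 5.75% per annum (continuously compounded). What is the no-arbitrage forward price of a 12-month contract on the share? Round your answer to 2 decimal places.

R$581.71

PV(dividends) I = 10.61·e^(−0.0575·5/12) + 10.61·e^(−0.0575·6/12) + 10.61·e^(−0.0575·8/12) + 10.61·e^(−0.0575·9/12)
I = 10.3588 + 10.3093 + 10.2110 + 10.1622 = 41.0413
F = (S − I)·e^(rT) = (590.25 − 41.0413) · e^(0.0575·12/12)
= 549.2087 · e^0.057500 = 549.2087 × 1.059185 = R$581.71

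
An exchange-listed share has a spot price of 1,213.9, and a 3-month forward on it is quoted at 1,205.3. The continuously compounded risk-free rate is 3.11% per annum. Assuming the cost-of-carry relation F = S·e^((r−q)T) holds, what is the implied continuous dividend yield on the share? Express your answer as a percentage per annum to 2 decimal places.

5.95%

From F = S·e^((r−q)T): (r − q) = ln(F/S)/T
ln(1205.3/1213.9) = ln(0.992915) = -0.007110
(r − q) = -0.007110 / (3/12) = -0.028440
q = r − ln(F/S)/T = 0.0311 + 0.028440 = 0.059540
q = 5.95%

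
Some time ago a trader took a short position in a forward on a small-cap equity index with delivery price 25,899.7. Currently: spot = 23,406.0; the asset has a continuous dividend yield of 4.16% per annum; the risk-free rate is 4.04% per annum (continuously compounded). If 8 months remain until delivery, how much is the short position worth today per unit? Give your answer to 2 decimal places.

2445.65

Current fair forward for the remaining 8 months: F = S·e^((r − q)·T), (r − q) = 0.0404 − 0.0416 = -0.0012
F = 23406.0 · e^(-0.0012 × 8/12) = 23406.0 × 0.99920032 = 23387.2827
Value of long forward = (F − K)·e^(−rT) = (23387.2827 − 25899.7) · e^(−0.0404·8/12)
= -2512.4173 × 0.97342613 = -2445.65
Short position value = −(long value) = 2445.65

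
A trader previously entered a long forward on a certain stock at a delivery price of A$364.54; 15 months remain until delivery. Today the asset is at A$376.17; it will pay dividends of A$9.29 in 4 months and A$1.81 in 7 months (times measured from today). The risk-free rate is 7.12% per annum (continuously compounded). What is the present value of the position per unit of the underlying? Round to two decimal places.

A$31.86

PV(remaining dividends) I = 9.29·e^(−0.0712·4/12) + 1.81·e^(−0.0712·7/12) = 10.8085
Current forward F = (S − I)·e^(rT) = (376.17 − 10.8085)·e^(0.0712·15/12) = 365.3615 × 1.093081 = 399.3697
Value (long) = (F − K)·e^(−rT) = (399.3697 − 364.54) × 0.914846 = 31.8638
Value = A$31.86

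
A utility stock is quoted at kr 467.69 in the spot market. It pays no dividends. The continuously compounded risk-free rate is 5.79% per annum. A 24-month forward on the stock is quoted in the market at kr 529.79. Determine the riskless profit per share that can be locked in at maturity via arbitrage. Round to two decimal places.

kr 4.68 per share

Fair forward: F* = S·e^(carry·T), with carry = r = 0.0579
F* = 467.69 · e^(0.0579 × 24/12) = 467.69 · e^0.115800 = 467.69 × 1.122771 = kr 525.1088
Market kr 529.79 > fair kr 525.1088: forward overpriced → cash-and-carry (buy spot, short the forward).
At maturity, profit = |F_mkt − F*| = |529.79 − 525.1088| = kr 4.68 per share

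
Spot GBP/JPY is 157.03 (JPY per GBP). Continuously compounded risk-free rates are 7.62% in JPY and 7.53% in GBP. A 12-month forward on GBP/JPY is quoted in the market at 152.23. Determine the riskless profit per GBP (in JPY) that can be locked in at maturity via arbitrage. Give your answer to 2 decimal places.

Fair forward: F* = S·e^(carry·T), with carry = (r_JPY − r_GBP) = 0.0762 − 0.0753 = 0.0009
F* = 157.03 · e^(0.0009 × 12/12) = 157.03 · e^0.000900 = 157.03 × 1.000900 = 157.1713
Market 152.23 < fair 157.1713: forward underpriced → reverse cash-and-carry (short spot, go long the forward).
At maturity, profit = |F_mkt − F*| = |152.23 − 157.1713| = 4.94 per GBP (in JPY)

4.94 per GBP (in JPY)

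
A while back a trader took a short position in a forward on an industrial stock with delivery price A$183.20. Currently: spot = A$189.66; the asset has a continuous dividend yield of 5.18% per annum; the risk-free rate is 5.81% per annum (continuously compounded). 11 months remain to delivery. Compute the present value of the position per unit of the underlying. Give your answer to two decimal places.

Current fair forward for the remaining 11 months: F = S·e^((r − q)·T), (r − q) = 0.0581 − 0.0518 = 0.0063
F = 189.66 · e^(0.0063 × 11/12) = 189.66 × 1.005792 = 190.7585
Value of long forward = (F − K)·e^(−rT) = (190.7585 − 183.20) · e^(−0.0581·11/12)
= 7.5585 × 0.948135 = 7.17
Short position value = −(long value) = -A$7.17

-A$7.17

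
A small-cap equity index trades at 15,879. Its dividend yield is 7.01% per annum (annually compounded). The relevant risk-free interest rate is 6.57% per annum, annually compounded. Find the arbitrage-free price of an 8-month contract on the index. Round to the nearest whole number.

15,835

F = S · (1+r)^T / (1+q)^T
= 15879 × 1.043334 / 1.046204 = 15879 × 0.997257
F = 15,835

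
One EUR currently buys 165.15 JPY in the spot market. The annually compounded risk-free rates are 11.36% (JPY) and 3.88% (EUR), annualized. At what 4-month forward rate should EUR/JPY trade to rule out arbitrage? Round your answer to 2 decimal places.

169.02

By covered interest parity, F = S · (1+r_JPY)^T / (1+r_EUR)^T
= 165.15 × 1.036517 / 1.012770 = 165.15 × 1.023448
F = 169.02 JPY per EUR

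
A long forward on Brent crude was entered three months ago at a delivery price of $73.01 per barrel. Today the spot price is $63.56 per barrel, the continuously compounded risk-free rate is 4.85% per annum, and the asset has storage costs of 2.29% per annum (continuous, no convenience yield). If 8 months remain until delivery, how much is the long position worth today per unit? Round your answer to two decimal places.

Current fair forward for the remaining 8 months: F = S·e^((r + u)·T), (r + u) = 0.0485 + 0.0229 = 0.0714
F = 63.56 · e^(0.0714 × 8/12) = 63.56 × 1.048751 = 66.6586
Value of long forward = (F − K)·e^(−rT) = (66.6586 − 73.01) · e^(−0.0485·8/12)
= -6.3514 × 0.968184 = -6.15

-$6.15 per barrel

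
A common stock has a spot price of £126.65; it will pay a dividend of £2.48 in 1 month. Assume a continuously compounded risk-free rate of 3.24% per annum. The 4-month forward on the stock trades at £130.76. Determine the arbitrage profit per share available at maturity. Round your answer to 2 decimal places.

£5.23 per share

PV(dividends) I = 2.48·e^(−0.0324·1/12) = 2.4733
Fair forward F* = (S − I)·e^(rT) = (126.65 − 2.4733)·e^0.010800 = 124.1767 × 1.010859 = 125.5251
Market £130.76 > fair 125.5251: forward overpriced → cash-and-carry (borrow at r, buy the stock and collect the dividends, short the forward).
Profit at T = |F_mkt − F*| = |130.76 − 125.5251| = £5.23 per share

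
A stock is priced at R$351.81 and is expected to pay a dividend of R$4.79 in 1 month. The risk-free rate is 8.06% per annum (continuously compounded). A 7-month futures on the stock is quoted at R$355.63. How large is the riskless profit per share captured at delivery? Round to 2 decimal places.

PV(dividends) I = 4.79·e^(−0.0806·1/12) = 4.7579
Fair futures F* = (S − I)·e^(rT) = (351.81 − 4.7579)·e^0.047017 = 347.0521 × 1.048140 = 363.7592
Market R$355.63 < fair 363.7592: forward underpriced → reverse cash-and-carry (short the stock, invest proceeds at r, pay the dividends, go long the forward).
Profit at T = |F_mkt − F*| = |355.63 − 363.7592| = R$8.13 per share

R$8.13 per share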